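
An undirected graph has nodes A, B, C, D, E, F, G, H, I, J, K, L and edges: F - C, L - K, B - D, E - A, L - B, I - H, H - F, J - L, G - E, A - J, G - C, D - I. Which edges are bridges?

The edges on the cycle G-E-A-J-L-B-D-I-H-F-C-G are not bridges since each lies on that cycle.
But removing K - L disconnects K from L — this is a bridge.

K-L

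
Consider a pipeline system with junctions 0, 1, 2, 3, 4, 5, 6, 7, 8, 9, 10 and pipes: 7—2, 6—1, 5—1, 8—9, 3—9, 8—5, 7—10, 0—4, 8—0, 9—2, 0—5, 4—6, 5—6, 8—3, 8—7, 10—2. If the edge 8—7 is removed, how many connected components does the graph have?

8 and 7 are still connected via 8-9-2-7, so the component count stays at 1.

1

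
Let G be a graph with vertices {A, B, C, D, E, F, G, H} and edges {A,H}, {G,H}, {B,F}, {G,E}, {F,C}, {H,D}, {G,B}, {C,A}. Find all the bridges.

The edges on the cycle G-B-F-C-A-H-G are not bridges since each lies on that cycle.
But removing G–E disconnects G from E; removing H–D disconnects H from D — these are bridges.

D-H, E-G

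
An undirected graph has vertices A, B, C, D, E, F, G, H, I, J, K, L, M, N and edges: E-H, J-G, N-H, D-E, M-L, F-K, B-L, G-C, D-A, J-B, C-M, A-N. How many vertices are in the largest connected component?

6

I is isolated — a component by itself.
Starting from F we can reach F, K. That is one component of size 2.
Starting from A we can reach A, D, E, H, N. That is one component of size 5.
Starting from B we can reach B, C, G, J, L, M. That is one component of size 6.
The largest has 6 vertices.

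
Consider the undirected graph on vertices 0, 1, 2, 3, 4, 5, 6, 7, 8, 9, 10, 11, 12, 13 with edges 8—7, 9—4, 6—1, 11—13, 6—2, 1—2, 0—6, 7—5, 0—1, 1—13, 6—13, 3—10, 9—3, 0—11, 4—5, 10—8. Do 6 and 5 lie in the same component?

No

The component containing 6 is {0, 1, 2, 6, 11, 13}, and 5 is not in it.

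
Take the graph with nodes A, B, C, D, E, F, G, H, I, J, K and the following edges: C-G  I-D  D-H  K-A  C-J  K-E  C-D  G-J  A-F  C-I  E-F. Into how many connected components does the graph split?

3

B is isolated — a component by itself.
Starting from A we can reach A, E, F, K. That is one component of size 4.
Starting from C we can reach C, D, G, H, I, J. That is one component of size 6.
Total: 3 components.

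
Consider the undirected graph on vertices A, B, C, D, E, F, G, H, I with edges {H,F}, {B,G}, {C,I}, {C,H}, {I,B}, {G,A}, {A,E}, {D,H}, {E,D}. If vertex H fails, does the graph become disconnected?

Yes

Deleting H raises the number of components from 1 to 2, so H is a cut vertex.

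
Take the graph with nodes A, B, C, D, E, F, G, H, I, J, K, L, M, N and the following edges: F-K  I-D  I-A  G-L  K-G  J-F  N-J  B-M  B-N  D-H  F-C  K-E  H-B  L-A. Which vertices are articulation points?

B, F, K

Removing B increases the component count from 1 to 2, so B is a cut vertex.
Removing F increases the component count from 1 to 2, so F is a cut vertex.
Removing K increases the component count from 1 to 2, so K is a cut vertex.
By contrast removing J leaves 1 component; it is not a cut vertex. No other vertex is a cut vertex either.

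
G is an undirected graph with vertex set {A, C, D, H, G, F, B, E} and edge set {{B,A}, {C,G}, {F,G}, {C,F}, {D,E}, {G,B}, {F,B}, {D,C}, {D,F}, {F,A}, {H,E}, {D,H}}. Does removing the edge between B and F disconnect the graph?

After removing B–F, the path B-G-F still connects them, so the edge is not a bridge.

No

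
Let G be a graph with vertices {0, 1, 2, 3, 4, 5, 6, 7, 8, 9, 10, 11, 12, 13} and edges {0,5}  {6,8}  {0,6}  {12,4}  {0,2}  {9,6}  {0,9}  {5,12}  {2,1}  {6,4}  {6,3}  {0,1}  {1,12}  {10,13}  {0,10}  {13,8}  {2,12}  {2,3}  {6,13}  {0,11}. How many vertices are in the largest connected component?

13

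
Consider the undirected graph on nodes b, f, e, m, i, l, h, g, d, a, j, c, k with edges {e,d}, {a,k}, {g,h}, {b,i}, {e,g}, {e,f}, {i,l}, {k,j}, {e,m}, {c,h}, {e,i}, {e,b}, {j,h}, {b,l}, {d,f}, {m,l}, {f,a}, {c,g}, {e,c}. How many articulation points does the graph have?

1

Removing e increases the component count from 1 to 2, so e is a cut vertex.
By contrast removing m leaves 1 component; it is not a cut vertex. No other vertex is a cut vertex either.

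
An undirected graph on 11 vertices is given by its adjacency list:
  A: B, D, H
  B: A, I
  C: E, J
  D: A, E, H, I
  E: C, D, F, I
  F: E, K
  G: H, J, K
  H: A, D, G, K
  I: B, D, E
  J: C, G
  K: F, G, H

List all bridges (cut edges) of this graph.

none

The edges on the cycle G-J-C-E-F-K-G are not bridges since each lies on that cycle.
Every edge lies on some cycle, so there are no bridges.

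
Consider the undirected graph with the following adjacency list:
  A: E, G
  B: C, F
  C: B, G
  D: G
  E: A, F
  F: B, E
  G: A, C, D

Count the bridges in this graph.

1

The edges on the cycle F-B-C-G-A-E-F are not bridges since each lies on that cycle.
But removing G-D disconnects G from D — this is a bridge.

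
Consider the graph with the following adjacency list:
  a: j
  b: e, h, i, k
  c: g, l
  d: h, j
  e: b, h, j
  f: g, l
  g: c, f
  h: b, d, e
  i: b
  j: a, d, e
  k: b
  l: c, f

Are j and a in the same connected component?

Yes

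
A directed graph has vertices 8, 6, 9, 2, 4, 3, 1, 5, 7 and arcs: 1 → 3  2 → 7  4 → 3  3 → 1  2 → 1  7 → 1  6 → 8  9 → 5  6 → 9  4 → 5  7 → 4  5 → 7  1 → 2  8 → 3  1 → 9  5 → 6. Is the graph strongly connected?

Yes

From 9 we can reach every vertex (1, 2, 3, 4, 5, 6, 7, 8, 9), and every vertex can reach 9 (1, 2, 3, 4, 5, 6, 7, 8, 9). So the whole graph is one strongly connected component.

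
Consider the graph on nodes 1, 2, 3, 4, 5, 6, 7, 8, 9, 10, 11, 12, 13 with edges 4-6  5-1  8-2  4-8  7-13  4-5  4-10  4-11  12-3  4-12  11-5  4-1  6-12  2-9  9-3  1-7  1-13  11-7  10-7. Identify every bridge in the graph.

The edges on the cycle 4-8-2-9-3-12-4 are not bridges since each lies on that cycle.
Every edge lies on some cycle, so there are no bridges.

none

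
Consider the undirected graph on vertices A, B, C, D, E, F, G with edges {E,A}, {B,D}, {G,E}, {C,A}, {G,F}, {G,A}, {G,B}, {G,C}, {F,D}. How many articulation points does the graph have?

1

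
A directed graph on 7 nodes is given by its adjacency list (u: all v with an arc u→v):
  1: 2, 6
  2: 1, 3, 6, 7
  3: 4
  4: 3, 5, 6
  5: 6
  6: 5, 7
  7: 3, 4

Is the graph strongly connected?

No

There is no directed path from 7 to 1, so the graph is not strongly connected.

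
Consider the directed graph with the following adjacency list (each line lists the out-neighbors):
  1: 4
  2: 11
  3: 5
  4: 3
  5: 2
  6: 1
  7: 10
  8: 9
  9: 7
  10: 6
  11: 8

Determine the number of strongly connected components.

1

{1, 2, 3, 4, 5, 6, 7, 8, 9, 10, 11} are all mutually reachable — one SCC of size 11.
That gives 1 strongly connected component.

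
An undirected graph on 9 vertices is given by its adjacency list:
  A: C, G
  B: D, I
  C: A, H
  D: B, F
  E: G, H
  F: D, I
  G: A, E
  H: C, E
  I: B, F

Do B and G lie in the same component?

No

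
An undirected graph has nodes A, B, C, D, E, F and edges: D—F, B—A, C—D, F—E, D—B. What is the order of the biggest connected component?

Starting from A we can reach A, B, C, D, E, F. That is one component of size 6.
The largest has 6 vertices.

6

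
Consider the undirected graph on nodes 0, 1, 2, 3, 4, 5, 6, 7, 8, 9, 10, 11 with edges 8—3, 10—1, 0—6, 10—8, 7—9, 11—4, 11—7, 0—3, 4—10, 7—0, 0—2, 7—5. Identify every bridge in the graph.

0-2, 0-6, 1-10, 5-7, 7-9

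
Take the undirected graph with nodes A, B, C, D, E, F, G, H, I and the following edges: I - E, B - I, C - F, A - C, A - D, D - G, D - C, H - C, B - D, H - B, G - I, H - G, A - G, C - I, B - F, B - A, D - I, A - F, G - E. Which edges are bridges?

none

The edges on the cycle H-B-A-F-C-H are not bridges since each lies on that cycle.
Every edge lies on some cycle, so there are no bridges.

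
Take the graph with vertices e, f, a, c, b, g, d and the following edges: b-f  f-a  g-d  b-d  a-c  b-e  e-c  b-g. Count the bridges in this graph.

0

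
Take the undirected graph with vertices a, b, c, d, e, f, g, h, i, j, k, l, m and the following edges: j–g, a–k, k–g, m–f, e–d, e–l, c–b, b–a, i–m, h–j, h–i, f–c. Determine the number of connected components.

Starting from d we can reach d, e, l. That is one component of size 3.
Starting from a we can reach a, b, c, f, g, h, i, j, k, m. That is one component of size 10.
Total: 2 components.

2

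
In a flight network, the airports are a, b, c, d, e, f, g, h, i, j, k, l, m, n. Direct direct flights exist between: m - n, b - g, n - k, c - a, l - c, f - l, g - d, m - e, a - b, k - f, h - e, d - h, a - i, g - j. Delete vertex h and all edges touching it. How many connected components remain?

1

With h gone, the remaining components are: {a, b, c, d, e, f, g, i, j, k, l, m, n}.
That is 1 component.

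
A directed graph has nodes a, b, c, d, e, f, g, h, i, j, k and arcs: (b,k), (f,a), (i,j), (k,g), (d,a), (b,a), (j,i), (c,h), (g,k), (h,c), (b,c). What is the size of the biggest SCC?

{g, k} are all mutually reachable — one SCC of size 2.
{c, h} are all mutually reachable — one SCC of size 2.
{i, j} are all mutually reachable — one SCC of size 2.
{e} is an SCC by itself.
{a} is an SCC by itself.
(and 3 more singleton SCCs)
The largest has 2 vertices.

2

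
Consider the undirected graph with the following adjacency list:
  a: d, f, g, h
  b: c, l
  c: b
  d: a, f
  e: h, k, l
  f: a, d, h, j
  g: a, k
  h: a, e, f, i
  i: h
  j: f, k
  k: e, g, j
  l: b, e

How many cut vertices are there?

Removing b increases the component count from 1 to 2, so b is a cut vertex.
Removing e increases the component count from 1 to 2, so e is a cut vertex.
Removing h increases the component count from 1 to 2, so h is a cut vertex.
Likewise l is a cut vertex.
By contrast removing j leaves 1 component; it is not a cut vertex. No other vertex is a cut vertex either.

4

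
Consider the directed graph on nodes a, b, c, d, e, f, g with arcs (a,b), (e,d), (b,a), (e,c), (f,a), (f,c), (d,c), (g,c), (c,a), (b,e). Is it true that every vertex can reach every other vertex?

No

There is no directed path from e to f, so the graph is not strongly connected.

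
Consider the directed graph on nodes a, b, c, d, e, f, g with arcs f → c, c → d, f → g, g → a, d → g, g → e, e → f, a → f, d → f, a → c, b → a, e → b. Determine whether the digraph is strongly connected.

Yes

From a we can reach every vertex (a, b, c, d, e, f, g), and every vertex can reach a (a, b, c, d, e, f, g). So the whole graph is one strongly connected component.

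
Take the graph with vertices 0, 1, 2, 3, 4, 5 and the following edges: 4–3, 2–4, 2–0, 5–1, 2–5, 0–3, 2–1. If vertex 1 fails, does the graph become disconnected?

No

Deleting 1 leaves 1 component (was 1) (its neighbors 2, 5 remain connected to each other), so 1 is not a cut vertex.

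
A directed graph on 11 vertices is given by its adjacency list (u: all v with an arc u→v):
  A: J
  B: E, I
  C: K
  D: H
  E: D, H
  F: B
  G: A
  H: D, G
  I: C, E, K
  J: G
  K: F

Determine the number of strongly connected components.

4

{B, C, F, I, K} are all mutually reachable — one SCC of size 5.
{A, G, J} are all mutually reachable — one SCC of size 3.
{D, H} are all mutually reachable — one SCC of size 2.
{E} is an SCC by itself.
That gives 4 strongly connected components.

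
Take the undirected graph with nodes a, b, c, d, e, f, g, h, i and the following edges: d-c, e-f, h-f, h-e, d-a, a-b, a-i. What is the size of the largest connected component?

5

g is isolated — a component by itself.
Starting from e we can reach e, f, h. That is one component of size 3.
Starting from a we can reach a, b, c, d, i. That is one component of size 5.
The largest has 5 vertices.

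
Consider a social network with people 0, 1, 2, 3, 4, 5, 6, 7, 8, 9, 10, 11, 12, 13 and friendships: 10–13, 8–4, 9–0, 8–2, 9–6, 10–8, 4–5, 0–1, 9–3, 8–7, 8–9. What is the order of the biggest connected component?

12

12 is isolated — a component by itself.
11 is isolated — a component by itself.
Starting from 0 we can reach 0, 1, 2, 3, 4, 5, 6, 7, 8, 9, 10, 13. That is one component of size 12.
The largest has 12 vertices.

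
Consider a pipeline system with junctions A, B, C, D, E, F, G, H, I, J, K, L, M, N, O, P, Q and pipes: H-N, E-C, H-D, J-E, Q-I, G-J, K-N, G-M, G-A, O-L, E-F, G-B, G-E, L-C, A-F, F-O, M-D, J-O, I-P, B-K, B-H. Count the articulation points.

Removing G increases the component count from 2 to 3, so G is a cut vertex.
Removing I increases the component count from 2 to 3, so I is a cut vertex.
By contrast removing E leaves 2 components; it is not a cut vertex. No other vertex is a cut vertex either.

2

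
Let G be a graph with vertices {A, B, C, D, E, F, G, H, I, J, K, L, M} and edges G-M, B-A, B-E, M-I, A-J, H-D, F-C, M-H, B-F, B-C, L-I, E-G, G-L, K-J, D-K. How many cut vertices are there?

1

Removing B increases the component count from 1 to 2, so B is a cut vertex.
By contrast removing A leaves 1 component; it is not a cut vertex. No other vertex is a cut vertex either.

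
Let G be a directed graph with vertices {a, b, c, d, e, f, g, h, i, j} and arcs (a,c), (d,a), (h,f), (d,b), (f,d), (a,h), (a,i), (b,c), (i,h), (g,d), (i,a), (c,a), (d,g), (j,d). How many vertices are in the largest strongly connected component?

8

{a, b, c, d, f, g, h, i} are all mutually reachable — one SCC of size 8.
{j} is an SCC by itself.
{e} is an SCC by itself.
The largest has 8 vertices.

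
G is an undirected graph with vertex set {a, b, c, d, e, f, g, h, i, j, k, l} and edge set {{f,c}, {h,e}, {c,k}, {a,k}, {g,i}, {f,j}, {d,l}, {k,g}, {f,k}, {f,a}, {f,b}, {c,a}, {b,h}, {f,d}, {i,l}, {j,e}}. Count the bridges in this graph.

0

The edges on the cycle f-c-a-f are not bridges since each lies on that cycle.
Every edge lies on some cycle, so there are no bridges.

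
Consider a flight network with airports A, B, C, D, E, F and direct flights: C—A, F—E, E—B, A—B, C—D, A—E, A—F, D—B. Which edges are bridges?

none

The edges on the cycle C-D-B-A-C are not bridges since each lies on that cycle.
Every edge lies on some cycle, so there are no bridges.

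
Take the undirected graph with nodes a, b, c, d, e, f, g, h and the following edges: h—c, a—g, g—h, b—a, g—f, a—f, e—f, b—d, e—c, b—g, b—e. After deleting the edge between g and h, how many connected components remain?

1

g and h are still connected via g-b-e-c-h, so the component count stays at 1.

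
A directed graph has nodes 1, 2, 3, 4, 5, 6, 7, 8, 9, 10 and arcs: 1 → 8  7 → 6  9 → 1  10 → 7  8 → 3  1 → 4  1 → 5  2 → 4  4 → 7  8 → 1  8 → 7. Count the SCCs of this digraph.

9

{1, 8} are all mutually reachable — one SCC of size 2.
{5} is an SCC by itself.
{9} is an SCC by itself.
{2} is an SCC by itself.
{6} is an SCC by itself.
(and 4 more singleton SCCs)
That gives 9 strongly connected components.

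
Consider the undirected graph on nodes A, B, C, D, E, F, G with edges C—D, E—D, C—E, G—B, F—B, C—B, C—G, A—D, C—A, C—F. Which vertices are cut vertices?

C

Removing C increases the component count from 1 to 2, so C is a cut vertex.
By contrast removing B leaves 1 component; it is not a cut vertex. No other vertex is a cut vertex either.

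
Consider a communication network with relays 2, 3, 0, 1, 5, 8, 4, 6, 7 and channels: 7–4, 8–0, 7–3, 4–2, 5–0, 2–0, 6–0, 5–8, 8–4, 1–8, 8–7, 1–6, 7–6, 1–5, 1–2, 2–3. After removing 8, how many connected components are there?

1

With 8 gone, the remaining components are: {0, 1, 2, 3, 4, 5, 6, 7}.
That is 1 component.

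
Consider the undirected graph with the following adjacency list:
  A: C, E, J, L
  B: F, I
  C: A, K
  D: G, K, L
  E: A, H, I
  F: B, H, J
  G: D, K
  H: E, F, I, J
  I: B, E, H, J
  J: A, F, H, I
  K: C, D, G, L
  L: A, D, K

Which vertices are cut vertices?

Removing A increases the component count from 1 to 2, so A is a cut vertex.
By contrast removing G leaves 1 component; it is not a cut vertex. No other vertex is a cut vertex either.

A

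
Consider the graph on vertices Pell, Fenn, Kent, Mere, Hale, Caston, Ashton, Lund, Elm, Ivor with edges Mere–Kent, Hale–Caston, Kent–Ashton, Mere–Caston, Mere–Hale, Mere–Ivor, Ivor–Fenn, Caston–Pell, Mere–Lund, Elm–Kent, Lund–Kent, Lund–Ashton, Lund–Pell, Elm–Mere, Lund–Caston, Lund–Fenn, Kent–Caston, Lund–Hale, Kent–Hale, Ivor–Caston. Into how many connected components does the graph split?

1

Starting from Elm we can reach Elm, Fenn, Hale, Ivor, Kent, Lund, Mere, Pell, Ashton, Caston. That is one component of size 10.
Total: 1 component.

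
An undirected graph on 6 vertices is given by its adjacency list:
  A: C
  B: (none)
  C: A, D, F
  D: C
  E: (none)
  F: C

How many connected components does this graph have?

E is isolated — a component by itself.
B is isolated — a component by itself.
Starting from A we can reach A, C, D, F. That is one component of size 4.
Total: 3 components.

3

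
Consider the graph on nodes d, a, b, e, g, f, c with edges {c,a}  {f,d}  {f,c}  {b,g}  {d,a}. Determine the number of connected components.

3

e is isolated — a component by itself.
Starting from b we can reach b, g. That is one component of size 2.
Starting from a we can reach a, c, d, f. That is one component of size 4.
Total: 3 components.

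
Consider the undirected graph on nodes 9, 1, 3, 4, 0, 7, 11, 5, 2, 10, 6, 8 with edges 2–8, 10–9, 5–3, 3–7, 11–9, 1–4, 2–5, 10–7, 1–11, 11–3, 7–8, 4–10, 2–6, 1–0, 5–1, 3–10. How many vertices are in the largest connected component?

12

Starting from 0 we can reach 0, 1, 2, 3, 4, 5, 6, 7, 8, 9, 10, 11. That is one component of size 12.
The largest has 12 vertices.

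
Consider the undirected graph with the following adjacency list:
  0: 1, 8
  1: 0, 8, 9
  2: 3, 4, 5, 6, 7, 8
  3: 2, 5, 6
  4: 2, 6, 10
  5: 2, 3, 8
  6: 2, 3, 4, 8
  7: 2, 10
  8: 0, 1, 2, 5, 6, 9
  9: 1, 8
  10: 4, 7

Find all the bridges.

none

The edges on the cycle 8-9-1-8 are not bridges since each lies on that cycle.
Every edge lies on some cycle, so there are no bridges.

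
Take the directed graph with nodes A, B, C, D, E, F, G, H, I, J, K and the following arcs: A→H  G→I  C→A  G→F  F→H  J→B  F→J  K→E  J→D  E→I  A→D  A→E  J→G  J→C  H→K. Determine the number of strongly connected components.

9

{F, G, J} are all mutually reachable — one SCC of size 3.
{K} is an SCC by itself.
{I} is an SCC by itself.
{C} is an SCC by itself.
{E} is an SCC by itself.
(and 4 more singleton SCCs)
That gives 9 strongly connected components.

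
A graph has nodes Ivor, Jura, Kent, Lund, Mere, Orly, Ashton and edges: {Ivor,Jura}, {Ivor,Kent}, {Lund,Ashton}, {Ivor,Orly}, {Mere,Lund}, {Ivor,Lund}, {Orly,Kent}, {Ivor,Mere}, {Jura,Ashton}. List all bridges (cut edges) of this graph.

none

The edges on the cycle Ivor-Orly-Kent-Ivor are not bridges since each lies on that cycle.
Every edge lies on some cycle, so there are no bridges.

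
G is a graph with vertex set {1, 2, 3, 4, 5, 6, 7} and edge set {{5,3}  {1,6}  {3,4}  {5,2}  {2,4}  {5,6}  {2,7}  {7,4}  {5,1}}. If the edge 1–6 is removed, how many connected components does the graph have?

1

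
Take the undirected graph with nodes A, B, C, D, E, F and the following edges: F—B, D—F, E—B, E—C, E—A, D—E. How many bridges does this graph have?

The edges on the cycle D-E-B-F-D are not bridges since each lies on that cycle.
But removing E—A disconnects E from A; removing C—E disconnects C from E — these are bridges.
That makes 2 bridges.

2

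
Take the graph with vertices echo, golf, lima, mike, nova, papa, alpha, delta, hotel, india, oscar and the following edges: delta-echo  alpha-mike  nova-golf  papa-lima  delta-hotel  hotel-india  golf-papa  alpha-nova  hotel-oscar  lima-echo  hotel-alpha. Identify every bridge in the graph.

alpha-mike, hotel-india, hotel-oscar

The edges on the cycle delta-hotel-alpha-nova-golf-papa-lima-echo-delta are not bridges since each lies on that cycle.
But removing india-hotel disconnects india from hotel; removing hotel-oscar disconnects hotel from oscar; removing alpha-mike disconnects alpha from mike — these are bridges.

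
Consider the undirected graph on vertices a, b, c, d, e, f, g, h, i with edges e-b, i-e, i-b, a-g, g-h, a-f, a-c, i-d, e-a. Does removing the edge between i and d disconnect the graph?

Removing i-d leaves no path between i and d: the component count goes from 1 to 2. So it is a bridge.

Yes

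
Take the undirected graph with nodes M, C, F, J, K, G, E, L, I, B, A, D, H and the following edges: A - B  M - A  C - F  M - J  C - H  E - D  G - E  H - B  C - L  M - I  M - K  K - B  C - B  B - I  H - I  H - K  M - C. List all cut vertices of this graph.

C, E, M

Removing C increases the component count from 2 to 4, so C is a cut vertex.
Removing E increases the component count from 2 to 3, so E is a cut vertex.
Removing M increases the component count from 2 to 3, so M is a cut vertex.
By contrast removing J leaves 2 components; it is not a cut vertex. No other vertex is a cut vertex either.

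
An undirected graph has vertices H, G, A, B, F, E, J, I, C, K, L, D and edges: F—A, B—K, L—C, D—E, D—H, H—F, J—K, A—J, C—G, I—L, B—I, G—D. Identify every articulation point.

D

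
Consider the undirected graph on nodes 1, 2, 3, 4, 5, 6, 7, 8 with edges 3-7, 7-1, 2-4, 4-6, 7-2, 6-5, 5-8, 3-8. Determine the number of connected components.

1

Starting from 1 we can reach 1, 2, 3, 4, 5, 6, 7, 8. That is one component of size 8.
Total: 1 component.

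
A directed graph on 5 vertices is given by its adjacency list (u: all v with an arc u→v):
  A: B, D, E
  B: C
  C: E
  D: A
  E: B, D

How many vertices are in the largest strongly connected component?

5

{A, B, C, D, E} are all mutually reachable — one SCC of size 5.
The largest has 5 vertices.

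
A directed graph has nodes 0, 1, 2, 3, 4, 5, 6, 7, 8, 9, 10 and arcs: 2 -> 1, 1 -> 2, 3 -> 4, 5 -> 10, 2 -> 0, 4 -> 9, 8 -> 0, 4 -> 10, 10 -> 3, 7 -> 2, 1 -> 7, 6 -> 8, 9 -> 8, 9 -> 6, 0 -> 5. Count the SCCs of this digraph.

2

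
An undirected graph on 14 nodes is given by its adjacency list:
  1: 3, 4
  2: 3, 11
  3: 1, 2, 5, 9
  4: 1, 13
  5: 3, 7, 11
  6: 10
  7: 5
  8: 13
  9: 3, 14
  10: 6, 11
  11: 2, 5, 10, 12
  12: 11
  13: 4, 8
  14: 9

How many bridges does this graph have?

The edges on the cycle 2-11-5-3-2 are not bridges since each lies on that cycle.
But removing 3-1 disconnects 3 from 1; removing 1-4 disconnects 1 from 4; removing 3-9 disconnects 3 from 9; removing 14-9 disconnects 14 from 9 — these are bridges.
In total 10 edges are bridges.

10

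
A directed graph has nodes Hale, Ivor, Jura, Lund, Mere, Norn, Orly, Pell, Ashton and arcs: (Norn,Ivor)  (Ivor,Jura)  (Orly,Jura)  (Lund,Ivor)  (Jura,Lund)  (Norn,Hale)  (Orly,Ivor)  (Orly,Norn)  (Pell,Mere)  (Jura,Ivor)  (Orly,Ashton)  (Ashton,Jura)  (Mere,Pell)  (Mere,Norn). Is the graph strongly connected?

There is no directed path from Orly to Mere, so the graph is not strongly connected.

No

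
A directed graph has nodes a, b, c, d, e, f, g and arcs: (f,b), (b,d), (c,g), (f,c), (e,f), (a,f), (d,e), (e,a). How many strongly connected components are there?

3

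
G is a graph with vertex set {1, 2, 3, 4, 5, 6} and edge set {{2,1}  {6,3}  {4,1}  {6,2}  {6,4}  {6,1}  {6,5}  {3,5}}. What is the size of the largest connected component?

6

Starting from 1 we can reach 1, 2, 3, 4, 5, 6. That is one component of size 6.
The largest has 6 vertices.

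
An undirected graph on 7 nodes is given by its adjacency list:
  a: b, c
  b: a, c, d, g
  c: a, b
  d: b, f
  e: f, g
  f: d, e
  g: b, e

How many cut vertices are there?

Removing b increases the component count from 1 to 2, so b is a cut vertex.
By contrast removing c leaves 1 component; it is not a cut vertex. No other vertex is a cut vertex either.

1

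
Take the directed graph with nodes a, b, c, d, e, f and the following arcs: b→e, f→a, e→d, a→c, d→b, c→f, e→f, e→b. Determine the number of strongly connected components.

2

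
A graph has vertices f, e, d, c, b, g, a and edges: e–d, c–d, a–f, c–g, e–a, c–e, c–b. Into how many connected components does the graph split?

1

Starting from a we can reach a, b, c, d, e, f, g. That is one component of size 7.
Total: 1 component.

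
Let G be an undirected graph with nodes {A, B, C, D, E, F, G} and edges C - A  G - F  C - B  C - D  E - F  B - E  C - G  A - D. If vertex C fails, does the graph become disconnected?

Yes

Deleting C raises the number of components from 1 to 2, so C is a cut vertex.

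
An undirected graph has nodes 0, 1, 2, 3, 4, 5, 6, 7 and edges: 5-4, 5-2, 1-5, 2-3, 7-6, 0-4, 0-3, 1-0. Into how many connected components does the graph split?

Starting from 6 we can reach 6, 7. That is one component of size 2.
Starting from 0 we can reach 0, 1, 2, 3, 4, 5. That is one component of size 6.
Total: 2 components.

2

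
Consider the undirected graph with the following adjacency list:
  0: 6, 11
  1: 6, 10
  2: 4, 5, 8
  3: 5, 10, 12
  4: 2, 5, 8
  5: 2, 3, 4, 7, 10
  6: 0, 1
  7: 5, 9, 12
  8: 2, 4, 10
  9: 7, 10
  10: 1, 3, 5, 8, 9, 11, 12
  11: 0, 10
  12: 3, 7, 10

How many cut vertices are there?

Removing 10 increases the component count from 1 to 2, so 10 is a cut vertex.
By contrast removing 8 leaves 1 component; it is not a cut vertex. No other vertex is a cut vertex either.

1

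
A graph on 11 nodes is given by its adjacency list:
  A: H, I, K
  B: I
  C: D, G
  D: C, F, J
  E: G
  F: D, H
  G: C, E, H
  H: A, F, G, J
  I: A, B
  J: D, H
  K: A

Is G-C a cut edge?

After removing G-C, the path G-H-F-D-C still connects them, so the edge is not a bridge.

No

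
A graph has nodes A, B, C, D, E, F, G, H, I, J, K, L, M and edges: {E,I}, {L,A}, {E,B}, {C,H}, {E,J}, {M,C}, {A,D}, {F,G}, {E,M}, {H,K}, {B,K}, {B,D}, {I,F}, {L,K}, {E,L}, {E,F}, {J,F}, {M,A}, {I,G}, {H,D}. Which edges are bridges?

The edges on the cycle E-M-C-H-K-B-E are not bridges since each lies on that cycle.
Every edge lies on some cycle, so there are no bridges.

none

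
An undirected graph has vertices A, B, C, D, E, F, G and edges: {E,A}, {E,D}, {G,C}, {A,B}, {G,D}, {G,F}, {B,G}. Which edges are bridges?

The edges on the cycle E-A-B-G-D-E are not bridges since each lies on that cycle.
But removing G - F disconnects G from F; removing G - C disconnects G from C — these are bridges.

C-G, F-G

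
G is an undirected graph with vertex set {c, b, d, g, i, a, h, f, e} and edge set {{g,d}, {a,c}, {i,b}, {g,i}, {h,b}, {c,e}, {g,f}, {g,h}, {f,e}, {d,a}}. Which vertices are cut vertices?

Removing g increases the component count from 1 to 2, so g is a cut vertex.
By contrast removing c leaves 1 component; it is not a cut vertex. No other vertex is a cut vertex either.

g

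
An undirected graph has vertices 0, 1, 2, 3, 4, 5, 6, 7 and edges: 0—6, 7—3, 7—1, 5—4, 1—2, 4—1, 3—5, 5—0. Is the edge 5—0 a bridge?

Yes

Removing 5—0 leaves no path between 5 and 0: the component count goes from 1 to 2. So it is a bridge.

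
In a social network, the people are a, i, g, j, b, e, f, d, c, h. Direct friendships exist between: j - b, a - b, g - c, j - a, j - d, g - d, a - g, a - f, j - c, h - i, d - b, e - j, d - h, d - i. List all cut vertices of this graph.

a, d, j

Removing a increases the component count from 1 to 2, so a is a cut vertex.
Removing d increases the component count from 1 to 2, so d is a cut vertex.
Removing j increases the component count from 1 to 2, so j is a cut vertex.
By contrast removing e leaves 1 component; it is not a cut vertex. No other vertex is a cut vertex either.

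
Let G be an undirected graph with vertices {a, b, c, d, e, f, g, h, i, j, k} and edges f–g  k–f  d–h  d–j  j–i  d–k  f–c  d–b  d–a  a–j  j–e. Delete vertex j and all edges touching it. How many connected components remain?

3

With j gone, the remaining components are: {e}; {i}; {a, b, c, d, f, g, h, k}.
That is 3 components.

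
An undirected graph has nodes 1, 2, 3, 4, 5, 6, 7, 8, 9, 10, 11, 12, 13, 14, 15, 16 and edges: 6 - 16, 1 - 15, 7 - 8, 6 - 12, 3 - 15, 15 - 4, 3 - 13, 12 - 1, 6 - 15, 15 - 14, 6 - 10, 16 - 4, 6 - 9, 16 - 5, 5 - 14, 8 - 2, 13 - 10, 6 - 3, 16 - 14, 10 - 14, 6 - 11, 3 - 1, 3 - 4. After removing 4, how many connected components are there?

2

With 4 gone, the remaining components are: {2, 7, 8}; {1, 3, 5, 6, 9, 10, 11, 12, 13, 14, 15, 16}.
That is 2 components.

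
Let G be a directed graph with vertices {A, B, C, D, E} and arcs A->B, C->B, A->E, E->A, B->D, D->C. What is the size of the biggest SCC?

{B, C, D} are all mutually reachable — one SCC of size 3.
{A, E} are all mutually reachable — one SCC of size 2.
The largest has 3 vertices.

3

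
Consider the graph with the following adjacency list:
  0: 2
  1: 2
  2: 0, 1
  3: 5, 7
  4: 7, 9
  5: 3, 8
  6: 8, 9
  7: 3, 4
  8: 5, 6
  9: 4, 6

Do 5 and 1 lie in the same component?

No

The component containing 5 is {3, 4, 5, 6, 7, 8, 9}, and 1 is not in it.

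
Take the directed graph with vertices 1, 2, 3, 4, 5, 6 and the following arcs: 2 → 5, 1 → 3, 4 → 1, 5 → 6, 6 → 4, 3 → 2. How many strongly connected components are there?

1

{1, 2, 3, 4, 5, 6} are all mutually reachable — one SCC of size 6.
That gives 1 strongly connected component.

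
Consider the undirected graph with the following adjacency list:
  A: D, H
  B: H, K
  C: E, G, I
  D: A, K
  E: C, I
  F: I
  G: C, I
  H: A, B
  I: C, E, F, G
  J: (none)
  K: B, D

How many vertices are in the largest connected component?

5

J is isolated — a component by itself.
Starting from A we can reach A, B, D, H, K. That is one component of size 5.
Starting from C we can reach C, E, F, G, I. That is one component of size 5.
The largest has 5 vertices.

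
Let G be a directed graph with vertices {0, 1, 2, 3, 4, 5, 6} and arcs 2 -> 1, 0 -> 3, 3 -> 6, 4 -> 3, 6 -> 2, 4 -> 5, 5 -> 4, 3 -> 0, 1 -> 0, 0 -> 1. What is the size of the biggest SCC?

5

{0, 1, 2, 3, 6} are all mutually reachable — one SCC of size 5.
{4, 5} are all mutually reachable — one SCC of size 2.
The largest has 5 vertices.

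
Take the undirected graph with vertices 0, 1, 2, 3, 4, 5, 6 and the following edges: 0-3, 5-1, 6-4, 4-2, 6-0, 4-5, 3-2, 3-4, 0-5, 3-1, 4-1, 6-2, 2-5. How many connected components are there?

1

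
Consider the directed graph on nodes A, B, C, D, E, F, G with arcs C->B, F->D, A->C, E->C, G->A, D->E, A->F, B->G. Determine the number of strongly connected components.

{A, B, C, D, E, F, G} are all mutually reachable — one SCC of size 7.
That gives 1 strongly connected component.

1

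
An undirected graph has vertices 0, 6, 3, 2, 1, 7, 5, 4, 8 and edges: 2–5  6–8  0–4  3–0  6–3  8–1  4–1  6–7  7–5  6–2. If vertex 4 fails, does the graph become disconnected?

No

Deleting 4 leaves 1 component (was 1) (its neighbors 0, 1 remain connected to each other), so 4 is not a cut vertex.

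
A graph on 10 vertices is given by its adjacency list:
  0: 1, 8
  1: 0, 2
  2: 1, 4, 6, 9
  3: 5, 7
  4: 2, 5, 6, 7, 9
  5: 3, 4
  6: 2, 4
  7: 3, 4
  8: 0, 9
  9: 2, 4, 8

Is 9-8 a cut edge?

After removing 9-8, the path 9-2-1-0-8 still connects them, so the edge is not a bridge.

No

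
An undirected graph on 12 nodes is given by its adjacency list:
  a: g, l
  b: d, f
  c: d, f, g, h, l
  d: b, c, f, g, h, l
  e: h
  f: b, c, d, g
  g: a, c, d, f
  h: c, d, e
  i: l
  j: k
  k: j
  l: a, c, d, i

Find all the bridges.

The edges on the cycle l-c-g-a-l are not bridges since each lies on that cycle.
But removing i-l disconnects i from l; removing j-k disconnects j from k; removing e-h disconnects e from h — these are bridges.

e-h, i-l, j-k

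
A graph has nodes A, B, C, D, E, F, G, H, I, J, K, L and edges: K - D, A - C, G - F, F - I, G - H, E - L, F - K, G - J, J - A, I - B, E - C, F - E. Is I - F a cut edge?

Removing I - F leaves no path between I and F: the component count goes from 1 to 2. So it is a bridge.

Yes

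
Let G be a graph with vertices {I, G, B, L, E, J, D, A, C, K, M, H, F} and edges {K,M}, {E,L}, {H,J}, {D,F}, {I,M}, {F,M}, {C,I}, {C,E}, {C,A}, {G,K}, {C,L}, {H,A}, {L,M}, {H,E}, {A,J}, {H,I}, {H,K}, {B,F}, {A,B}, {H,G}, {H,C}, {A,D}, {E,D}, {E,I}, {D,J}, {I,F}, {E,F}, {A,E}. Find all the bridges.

The edges on the cycle H-G-K-M-L-E-H are not bridges since each lies on that cycle.
Every edge lies on some cycle, so there are no bridges.

none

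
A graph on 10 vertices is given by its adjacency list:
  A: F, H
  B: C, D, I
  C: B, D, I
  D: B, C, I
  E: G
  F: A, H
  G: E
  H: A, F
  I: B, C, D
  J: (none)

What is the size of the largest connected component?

4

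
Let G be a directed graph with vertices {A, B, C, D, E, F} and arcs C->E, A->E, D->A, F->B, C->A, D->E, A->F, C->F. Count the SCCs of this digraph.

6

{B} is an SCC by itself.
{A} is an SCC by itself.
{E} is an SCC by itself.
{F} is an SCC by itself.
{C} is an SCC by itself.
(and 1 more singleton SCC)
That gives 6 strongly connected components.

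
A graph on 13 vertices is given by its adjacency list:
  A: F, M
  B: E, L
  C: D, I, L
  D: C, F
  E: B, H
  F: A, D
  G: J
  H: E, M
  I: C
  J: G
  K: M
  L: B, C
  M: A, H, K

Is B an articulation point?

No

Deleting B leaves 2 components (was 2), so B is not a cut vertex.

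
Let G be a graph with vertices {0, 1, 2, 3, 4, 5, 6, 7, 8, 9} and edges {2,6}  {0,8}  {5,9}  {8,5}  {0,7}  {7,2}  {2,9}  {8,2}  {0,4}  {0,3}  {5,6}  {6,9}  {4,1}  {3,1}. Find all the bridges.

none

The edges on the cycle 5-6-9-5 are not bridges since each lies on that cycle.
Every edge lies on some cycle, so there are no bridges.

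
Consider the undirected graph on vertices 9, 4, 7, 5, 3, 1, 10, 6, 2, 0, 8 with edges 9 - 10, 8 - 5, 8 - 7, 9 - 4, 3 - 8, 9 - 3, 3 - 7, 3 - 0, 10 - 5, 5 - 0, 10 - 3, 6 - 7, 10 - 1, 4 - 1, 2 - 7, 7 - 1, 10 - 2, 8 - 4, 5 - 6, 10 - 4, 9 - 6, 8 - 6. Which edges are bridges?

The edges on the cycle 9-10-3-8-4-9 are not bridges since each lies on that cycle.
Every edge lies on some cycle, so there are no bridges.

none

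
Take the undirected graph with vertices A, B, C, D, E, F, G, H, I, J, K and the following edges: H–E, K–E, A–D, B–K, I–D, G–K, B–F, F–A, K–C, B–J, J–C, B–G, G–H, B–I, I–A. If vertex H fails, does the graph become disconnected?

No

Deleting H leaves 1 component (was 1) (its neighbors E, G remain connected to each other), so H is not a cut vertex.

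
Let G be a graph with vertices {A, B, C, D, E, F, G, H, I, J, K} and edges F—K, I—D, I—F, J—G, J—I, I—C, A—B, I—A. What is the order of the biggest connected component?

9

H is isolated — a component by itself.
E is isolated — a component by itself.
Starting from A we can reach A, B, C, D, F, G, I, J, K. That is one component of size 9.
The largest has 9 vertices.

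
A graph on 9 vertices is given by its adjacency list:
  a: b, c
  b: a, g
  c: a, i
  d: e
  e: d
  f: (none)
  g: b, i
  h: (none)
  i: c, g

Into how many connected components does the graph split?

h is isolated — a component by itself.
f is isolated — a component by itself.
Starting from d we can reach d, e. That is one component of size 2.
Starting from a we can reach a, b, c, g, i. That is one component of size 5.
Total: 4 components.

4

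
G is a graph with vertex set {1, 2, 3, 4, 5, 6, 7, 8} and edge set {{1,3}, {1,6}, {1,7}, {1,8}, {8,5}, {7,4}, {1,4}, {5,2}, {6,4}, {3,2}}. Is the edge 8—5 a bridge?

No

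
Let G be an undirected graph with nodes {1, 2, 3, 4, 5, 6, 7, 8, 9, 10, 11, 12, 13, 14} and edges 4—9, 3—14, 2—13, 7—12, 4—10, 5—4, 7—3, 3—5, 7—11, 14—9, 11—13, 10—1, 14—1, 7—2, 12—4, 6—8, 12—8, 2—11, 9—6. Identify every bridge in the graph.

The edges on the cycle 7-2-13-11-7 are not bridges since each lies on that cycle.
Every edge lies on some cycle, so there are no bridges.

none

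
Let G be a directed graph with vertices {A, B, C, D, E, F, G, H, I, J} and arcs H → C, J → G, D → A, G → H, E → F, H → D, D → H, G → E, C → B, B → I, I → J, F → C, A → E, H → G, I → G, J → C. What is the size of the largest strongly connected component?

{A, B, C, D, E, F, G, H, I, J} are all mutually reachable — one SCC of size 10.
The largest has 10 vertices.

10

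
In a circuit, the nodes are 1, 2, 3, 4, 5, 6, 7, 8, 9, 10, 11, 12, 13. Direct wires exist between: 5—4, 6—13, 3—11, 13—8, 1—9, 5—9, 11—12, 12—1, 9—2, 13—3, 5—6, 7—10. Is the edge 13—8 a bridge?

Yes

Removing 13—8 leaves no path between 13 and 8: the component count goes from 2 to 3. So it is a bridge.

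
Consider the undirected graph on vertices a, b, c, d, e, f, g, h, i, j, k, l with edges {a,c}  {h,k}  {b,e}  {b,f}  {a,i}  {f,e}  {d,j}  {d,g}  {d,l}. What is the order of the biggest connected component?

4

Starting from h we can reach h, k. That is one component of size 2.
Starting from a we can reach a, c, i. That is one component of size 3.
Starting from b we can reach b, e, f. That is one component of size 3.
Starting from d we can reach d, g, j, l. That is one component of size 4.
The largest has 4 vertices.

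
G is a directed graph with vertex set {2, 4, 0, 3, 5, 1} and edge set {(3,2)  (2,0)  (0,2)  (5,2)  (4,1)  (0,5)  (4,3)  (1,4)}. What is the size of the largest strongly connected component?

{0, 2, 5} are all mutually reachable — one SCC of size 3.
{1, 4} are all mutually reachable — one SCC of size 2.
{3} is an SCC by itself.
The largest has 3 vertices.

3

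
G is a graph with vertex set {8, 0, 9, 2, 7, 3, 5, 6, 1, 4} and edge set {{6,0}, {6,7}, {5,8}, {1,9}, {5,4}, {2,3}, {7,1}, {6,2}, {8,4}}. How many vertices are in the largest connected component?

7

Starting from 4 we can reach 4, 5, 8. That is one component of size 3.
Starting from 0 we can reach 0, 1, 2, 3, 6, 7, 9. That is one component of size 7.
The largest has 7 vertices.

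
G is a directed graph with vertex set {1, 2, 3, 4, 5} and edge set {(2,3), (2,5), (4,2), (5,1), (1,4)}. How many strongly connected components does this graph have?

{1, 2, 4, 5} are all mutually reachable — one SCC of size 4.
{3} is an SCC by itself.
That gives 2 strongly connected components.

2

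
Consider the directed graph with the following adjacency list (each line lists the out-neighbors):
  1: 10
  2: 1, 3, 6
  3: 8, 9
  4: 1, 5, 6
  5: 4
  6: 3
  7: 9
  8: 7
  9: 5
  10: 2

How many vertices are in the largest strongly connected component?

{1, 2, 3, 4, 5, 6, 7, 8, 9, 10} are all mutually reachable — one SCC of size 10.
The largest has 10 vertices.

10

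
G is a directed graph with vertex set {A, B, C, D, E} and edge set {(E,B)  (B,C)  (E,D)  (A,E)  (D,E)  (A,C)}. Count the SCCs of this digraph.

{D, E} are all mutually reachable — one SCC of size 2.
{B} is an SCC by itself.
{A} is an SCC by itself.
{C} is an SCC by itself.
That gives 4 strongly connected components.

4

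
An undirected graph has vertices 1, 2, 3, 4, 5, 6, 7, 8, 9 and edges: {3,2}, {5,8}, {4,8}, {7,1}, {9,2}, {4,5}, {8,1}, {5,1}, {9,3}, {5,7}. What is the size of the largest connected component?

6 is isolated — a component by itself.
Starting from 2 we can reach 2, 3, 9. That is one component of size 3.
Starting from 1 we can reach 1, 4, 5, 7, 8. That is one component of size 5.
The largest has 5 vertices.

5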